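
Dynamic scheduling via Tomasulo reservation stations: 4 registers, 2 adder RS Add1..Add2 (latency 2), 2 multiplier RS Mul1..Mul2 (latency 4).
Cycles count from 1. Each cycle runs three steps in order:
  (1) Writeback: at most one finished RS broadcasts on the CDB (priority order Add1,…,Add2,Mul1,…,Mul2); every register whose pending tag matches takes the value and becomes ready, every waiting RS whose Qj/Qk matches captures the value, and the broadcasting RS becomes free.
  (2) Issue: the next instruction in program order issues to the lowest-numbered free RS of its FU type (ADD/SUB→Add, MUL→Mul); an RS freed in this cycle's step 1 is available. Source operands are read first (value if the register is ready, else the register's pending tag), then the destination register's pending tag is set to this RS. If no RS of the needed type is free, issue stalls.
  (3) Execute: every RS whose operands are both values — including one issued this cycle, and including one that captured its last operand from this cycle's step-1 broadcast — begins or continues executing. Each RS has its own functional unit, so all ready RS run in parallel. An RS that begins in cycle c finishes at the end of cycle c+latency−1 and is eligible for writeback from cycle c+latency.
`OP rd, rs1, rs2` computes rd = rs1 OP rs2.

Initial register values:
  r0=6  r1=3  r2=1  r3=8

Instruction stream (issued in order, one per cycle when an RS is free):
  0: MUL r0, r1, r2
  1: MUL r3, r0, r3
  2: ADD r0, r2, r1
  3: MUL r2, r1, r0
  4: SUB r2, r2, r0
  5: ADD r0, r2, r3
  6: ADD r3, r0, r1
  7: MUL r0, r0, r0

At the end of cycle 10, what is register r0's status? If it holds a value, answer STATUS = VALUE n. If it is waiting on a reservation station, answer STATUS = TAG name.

  c1: issue MUL r0<-Mul1  regs: r0:Mul1,r1:3,r2:1,r3:8
  c2: issue MUL r3<-Mul2  regs: r0:Mul1,r1:3,r2:1,r3:Mul2
  c3: issue ADD r0<-Add1  regs: r0:Add1,r1:3,r2:1,r3:Mul2
  c4: stall  regs: r0:Add1,r1:3,r2:1,r3:Mul2
  c5: CDB Add1=4; stall  regs: r0:4,r1:3,r2:1,r3:Mul2
  c6: CDB Mul1=3; issue MUL r2<-Mul1  regs: r0:4,r1:3,r2:Mul1,r3:Mul2
  c7: issue SUB r2<-Add1  regs: r0:4,r1:3,r2:Add1,r3:Mul2
  c8: issue ADD r0<-Add2  regs: r0:Add2,r1:3,r2:Add1,r3:Mul2
  c9: stall  regs: r0:Add2,r1:3,r2:Add1,r3:Mul2
  c10: CDB Mul1=12; stall  regs: r0:Add2,r1:3,r2:Add1,r3:Mul2

STATUS = TAG Add2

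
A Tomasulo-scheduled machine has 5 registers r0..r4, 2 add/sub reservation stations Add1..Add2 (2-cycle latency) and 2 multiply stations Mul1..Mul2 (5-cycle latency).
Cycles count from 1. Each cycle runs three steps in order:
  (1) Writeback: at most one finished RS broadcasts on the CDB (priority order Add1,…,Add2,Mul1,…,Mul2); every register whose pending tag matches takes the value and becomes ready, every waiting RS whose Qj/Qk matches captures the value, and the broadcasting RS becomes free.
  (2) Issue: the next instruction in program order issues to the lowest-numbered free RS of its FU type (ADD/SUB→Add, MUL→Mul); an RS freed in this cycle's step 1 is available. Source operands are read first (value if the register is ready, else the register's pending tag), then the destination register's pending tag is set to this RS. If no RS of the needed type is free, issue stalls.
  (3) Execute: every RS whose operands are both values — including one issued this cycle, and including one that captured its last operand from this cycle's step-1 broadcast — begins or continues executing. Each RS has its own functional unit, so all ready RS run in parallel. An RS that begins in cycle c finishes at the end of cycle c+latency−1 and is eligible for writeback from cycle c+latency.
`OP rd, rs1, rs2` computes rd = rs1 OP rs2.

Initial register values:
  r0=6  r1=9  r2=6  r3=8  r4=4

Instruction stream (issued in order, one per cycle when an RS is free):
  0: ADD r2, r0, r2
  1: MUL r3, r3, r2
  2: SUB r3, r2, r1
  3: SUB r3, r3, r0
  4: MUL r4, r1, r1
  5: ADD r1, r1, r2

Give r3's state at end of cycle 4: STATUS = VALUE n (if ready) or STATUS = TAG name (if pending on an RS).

cycle 1: issue ADD r2<-Add1 // r0:6,r1:9,r2:Add1,r3:8,r4:4
cycle 2: issue MUL r3<-Mul1 // r0:6,r1:9,r2:Add1,r3:Mul1,r4:4
cycle 3: CDB Add1=12; issue SUB r3<-Add1 // r0:6,r1:9,r2:12,r3:Add1,r4:4
cycle 4: issue SUB r3<-Add2 // r0:6,r1:9,r2:12,r3:Add2,r4:4

STATUS = TAG Add2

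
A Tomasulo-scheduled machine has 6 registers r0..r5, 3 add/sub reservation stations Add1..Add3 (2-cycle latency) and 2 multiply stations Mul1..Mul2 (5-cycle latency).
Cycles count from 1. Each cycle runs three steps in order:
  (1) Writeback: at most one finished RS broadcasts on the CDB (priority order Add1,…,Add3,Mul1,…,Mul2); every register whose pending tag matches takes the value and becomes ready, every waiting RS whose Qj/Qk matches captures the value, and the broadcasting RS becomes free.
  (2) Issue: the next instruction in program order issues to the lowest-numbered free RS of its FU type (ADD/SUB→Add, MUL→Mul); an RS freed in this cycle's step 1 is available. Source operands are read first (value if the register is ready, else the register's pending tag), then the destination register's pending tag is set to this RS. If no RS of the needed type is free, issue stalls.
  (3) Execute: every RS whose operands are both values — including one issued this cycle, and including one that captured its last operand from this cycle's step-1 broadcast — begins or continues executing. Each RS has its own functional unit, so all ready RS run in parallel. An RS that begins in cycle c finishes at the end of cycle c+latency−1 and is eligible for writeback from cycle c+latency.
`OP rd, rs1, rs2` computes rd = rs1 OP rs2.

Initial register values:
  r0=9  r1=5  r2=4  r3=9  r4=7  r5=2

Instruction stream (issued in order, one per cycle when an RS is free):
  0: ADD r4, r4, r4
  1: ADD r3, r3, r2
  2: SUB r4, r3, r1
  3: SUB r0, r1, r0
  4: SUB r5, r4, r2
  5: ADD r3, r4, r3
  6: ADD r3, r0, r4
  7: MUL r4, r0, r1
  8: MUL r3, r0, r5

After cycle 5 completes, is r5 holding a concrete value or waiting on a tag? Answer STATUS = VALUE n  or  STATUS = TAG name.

STATUS = TAG Add3

cycle 1: issue ADD r4<-Add1 // r0:9,r1:5,r2:4,r3:9,r4:Add1,r5:2
cycle 2: issue ADD r3<-Add2 // r0:9,r1:5,r2:4,r3:Add2,r4:Add1,r5:2
cycle 3: CDB Add1=14; issue SUB r4<-Add1 // r0:9,r1:5,r2:4,r3:Add2,r4:Add1,r5:2
cycle 4: CDB Add2=13; issue SUB r0<-Add2 // r0:Add2,r1:5,r2:4,r3:13,r4:Add1,r5:2
cycle 5: issue SUB r5<-Add3 // r0:Add2,r1:5,r2:4,r3:13,r4:Add1,r5:Add3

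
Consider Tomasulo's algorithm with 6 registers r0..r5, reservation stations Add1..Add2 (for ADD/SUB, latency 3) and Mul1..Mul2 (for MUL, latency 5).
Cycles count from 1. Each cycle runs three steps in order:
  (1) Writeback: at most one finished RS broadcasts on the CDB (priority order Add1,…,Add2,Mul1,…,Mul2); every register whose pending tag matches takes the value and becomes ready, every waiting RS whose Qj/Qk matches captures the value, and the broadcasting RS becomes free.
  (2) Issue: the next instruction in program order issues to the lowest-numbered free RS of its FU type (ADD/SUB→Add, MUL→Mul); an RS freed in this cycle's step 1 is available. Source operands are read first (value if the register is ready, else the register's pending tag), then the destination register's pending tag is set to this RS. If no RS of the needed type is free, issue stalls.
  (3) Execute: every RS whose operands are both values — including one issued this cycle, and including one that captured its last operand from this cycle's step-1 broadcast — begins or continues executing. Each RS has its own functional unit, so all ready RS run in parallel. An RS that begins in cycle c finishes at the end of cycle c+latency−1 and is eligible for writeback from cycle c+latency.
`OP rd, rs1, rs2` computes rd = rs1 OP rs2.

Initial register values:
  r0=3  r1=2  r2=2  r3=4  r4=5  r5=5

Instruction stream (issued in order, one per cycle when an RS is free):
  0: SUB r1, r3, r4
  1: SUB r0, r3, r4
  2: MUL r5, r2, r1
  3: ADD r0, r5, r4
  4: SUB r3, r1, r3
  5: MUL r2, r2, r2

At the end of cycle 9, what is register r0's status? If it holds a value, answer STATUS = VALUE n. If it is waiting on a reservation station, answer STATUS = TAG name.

cycle 1: issue SUB r1<-Add1 // r0:3,r1:Add1,r2:2,r3:4,r4:5,r5:5
cycle 2: issue SUB r0<-Add2 // r0:Add2,r1:Add1,r2:2,r3:4,r4:5,r5:5
cycle 3: issue MUL r5<-Mul1 // r0:Add2,r1:Add1,r2:2,r3:4,r4:5,r5:Mul1
cycle 4: CDB Add1=-1; issue ADD r0<-Add1 // r0:Add1,r1:-1,r2:2,r3:4,r4:5,r5:Mul1
cycle 5: CDB Add2=-1; issue SUB r3<-Add2 // r0:Add1,r1:-1,r2:2,r3:Add2,r4:5,r5:Mul1
cycle 6: issue MUL r2<-Mul2 // r0:Add1,r1:-1,r2:Mul2,r3:Add2,r4:5,r5:Mul1
cycle 7: - // r0:Add1,r1:-1,r2:Mul2,r3:Add2,r4:5,r5:Mul1
cycle 8: CDB Add2=-5 // r0:Add1,r1:-1,r2:Mul2,r3:-5,r4:5,r5:Mul1
cycle 9: CDB Mul1=-2 // r0:Add1,r1:-1,r2:Mul2,r3:-5,r4:5,r5:-2

STATUS = TAG Add1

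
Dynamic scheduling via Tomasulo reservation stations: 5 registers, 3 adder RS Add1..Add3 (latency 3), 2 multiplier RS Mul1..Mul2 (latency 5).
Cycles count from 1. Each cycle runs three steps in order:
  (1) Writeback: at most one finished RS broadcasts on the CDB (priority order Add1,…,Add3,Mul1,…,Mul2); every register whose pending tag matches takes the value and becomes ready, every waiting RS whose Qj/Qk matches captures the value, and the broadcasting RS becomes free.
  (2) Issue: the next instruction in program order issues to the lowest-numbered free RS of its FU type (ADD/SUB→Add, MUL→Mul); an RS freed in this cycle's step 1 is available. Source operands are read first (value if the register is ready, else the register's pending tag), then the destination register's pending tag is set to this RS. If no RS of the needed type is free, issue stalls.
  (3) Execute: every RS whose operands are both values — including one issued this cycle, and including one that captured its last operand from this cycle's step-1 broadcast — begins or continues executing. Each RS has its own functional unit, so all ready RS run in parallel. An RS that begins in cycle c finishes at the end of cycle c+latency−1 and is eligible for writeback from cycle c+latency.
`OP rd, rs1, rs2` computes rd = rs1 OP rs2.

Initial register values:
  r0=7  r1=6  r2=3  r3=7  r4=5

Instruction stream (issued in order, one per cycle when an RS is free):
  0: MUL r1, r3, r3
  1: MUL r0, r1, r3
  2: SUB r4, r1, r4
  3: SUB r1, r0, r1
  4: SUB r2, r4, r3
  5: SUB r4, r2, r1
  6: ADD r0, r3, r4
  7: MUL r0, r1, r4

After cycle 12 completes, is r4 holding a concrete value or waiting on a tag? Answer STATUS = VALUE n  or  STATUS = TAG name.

  c1: issue MUL r1<-Mul1  regs: r0:7,r1:Mul1,r2:3,r3:7,r4:5
  c2: issue MUL r0<-Mul2  regs: r0:Mul2,r1:Mul1,r2:3,r3:7,r4:5
  c3: issue SUB r4<-Add1  regs: r0:Mul2,r1:Mul1,r2:3,r3:7,r4:Add1
  c4: issue SUB r1<-Add2  regs: r0:Mul2,r1:Add2,r2:3,r3:7,r4:Add1
  c5: issue SUB r2<-Add3  regs: r0:Mul2,r1:Add2,r2:Add3,r3:7,r4:Add1
  c6: CDB Mul1=49; stall  regs: r0:Mul2,r1:Add2,r2:Add3,r3:7,r4:Add1
  c7: stall  regs: r0:Mul2,r1:Add2,r2:Add3,r3:7,r4:Add1
  c8: stall  regs: r0:Mul2,r1:Add2,r2:Add3,r3:7,r4:Add1
  c9: CDB Add1=44; issue SUB r4<-Add1  regs: r0:Mul2,r1:Add2,r2:Add3,r3:7,r4:Add1
  c10: stall  regs: r0:Mul2,r1:Add2,r2:Add3,r3:7,r4:Add1
  c11: CDB Mul2=343; stall  regs: r0:343,r1:Add2,r2:Add3,r3:7,r4:Add1
  c12: CDB Add3=37; issue ADD r0<-Add3  regs: r0:Add3,r1:Add2,r2:37,r3:7,r4:Add1

STATUS = TAG Add1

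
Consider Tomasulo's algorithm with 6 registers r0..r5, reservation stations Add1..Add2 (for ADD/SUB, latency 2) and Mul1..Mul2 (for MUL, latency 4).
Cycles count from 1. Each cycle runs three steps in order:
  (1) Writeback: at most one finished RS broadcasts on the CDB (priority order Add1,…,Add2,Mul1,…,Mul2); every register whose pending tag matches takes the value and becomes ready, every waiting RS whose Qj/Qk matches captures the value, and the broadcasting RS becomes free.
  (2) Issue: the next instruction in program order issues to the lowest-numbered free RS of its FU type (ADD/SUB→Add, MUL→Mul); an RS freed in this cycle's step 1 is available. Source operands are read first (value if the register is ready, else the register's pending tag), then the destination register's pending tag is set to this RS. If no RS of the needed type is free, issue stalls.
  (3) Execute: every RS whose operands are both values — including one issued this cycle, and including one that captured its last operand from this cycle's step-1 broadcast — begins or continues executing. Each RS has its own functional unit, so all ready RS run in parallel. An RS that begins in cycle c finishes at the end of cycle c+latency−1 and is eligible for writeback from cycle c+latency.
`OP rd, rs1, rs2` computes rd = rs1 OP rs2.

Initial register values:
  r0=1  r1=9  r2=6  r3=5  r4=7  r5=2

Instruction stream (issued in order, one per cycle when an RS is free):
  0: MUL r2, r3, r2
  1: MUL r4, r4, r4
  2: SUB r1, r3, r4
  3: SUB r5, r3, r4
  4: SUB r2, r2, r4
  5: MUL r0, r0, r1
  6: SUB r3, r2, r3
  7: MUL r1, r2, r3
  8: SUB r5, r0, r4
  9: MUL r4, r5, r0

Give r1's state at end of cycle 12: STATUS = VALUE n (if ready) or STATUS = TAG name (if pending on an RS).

STATUS = TAG Mul2

cycle 1: issue MUL r2<-Mul1 // r0:1,r1:9,r2:Mul1,r3:5,r4:7,r5:2
cycle 2: issue MUL r4<-Mul2 // r0:1,r1:9,r2:Mul1,r3:5,r4:Mul2,r5:2
cycle 3: issue SUB r1<-Add1 // r0:1,r1:Add1,r2:Mul1,r3:5,r4:Mul2,r5:2
cycle 4: issue SUB r5<-Add2 // r0:1,r1:Add1,r2:Mul1,r3:5,r4:Mul2,r5:Add2
cycle 5: CDB Mul1=30; stall // r0:1,r1:Add1,r2:30,r3:5,r4:Mul2,r5:Add2
cycle 6: CDB Mul2=49; stall // r0:1,r1:Add1,r2:30,r3:5,r4:49,r5:Add2
cycle 7: stall // r0:1,r1:Add1,r2:30,r3:5,r4:49,r5:Add2
cycle 8: CDB Add1=-44; issue SUB r2<-Add1 // r0:1,r1:-44,r2:Add1,r3:5,r4:49,r5:Add2
cycle 9: CDB Add2=-44; issue MUL r0<-Mul1 // r0:Mul1,r1:-44,r2:Add1,r3:5,r4:49,r5:-44
cycle 10: CDB Add1=-19; issue SUB r3<-Add1 // r0:Mul1,r1:-44,r2:-19,r3:Add1,r4:49,r5:-44
cycle 11: issue MUL r1<-Mul2 // r0:Mul1,r1:Mul2,r2:-19,r3:Add1,r4:49,r5:-44
cycle 12: CDB Add1=-24; issue SUB r5<-Add1 // r0:Mul1,r1:Mul2,r2:-19,r3:-24,r4:49,r5:Add1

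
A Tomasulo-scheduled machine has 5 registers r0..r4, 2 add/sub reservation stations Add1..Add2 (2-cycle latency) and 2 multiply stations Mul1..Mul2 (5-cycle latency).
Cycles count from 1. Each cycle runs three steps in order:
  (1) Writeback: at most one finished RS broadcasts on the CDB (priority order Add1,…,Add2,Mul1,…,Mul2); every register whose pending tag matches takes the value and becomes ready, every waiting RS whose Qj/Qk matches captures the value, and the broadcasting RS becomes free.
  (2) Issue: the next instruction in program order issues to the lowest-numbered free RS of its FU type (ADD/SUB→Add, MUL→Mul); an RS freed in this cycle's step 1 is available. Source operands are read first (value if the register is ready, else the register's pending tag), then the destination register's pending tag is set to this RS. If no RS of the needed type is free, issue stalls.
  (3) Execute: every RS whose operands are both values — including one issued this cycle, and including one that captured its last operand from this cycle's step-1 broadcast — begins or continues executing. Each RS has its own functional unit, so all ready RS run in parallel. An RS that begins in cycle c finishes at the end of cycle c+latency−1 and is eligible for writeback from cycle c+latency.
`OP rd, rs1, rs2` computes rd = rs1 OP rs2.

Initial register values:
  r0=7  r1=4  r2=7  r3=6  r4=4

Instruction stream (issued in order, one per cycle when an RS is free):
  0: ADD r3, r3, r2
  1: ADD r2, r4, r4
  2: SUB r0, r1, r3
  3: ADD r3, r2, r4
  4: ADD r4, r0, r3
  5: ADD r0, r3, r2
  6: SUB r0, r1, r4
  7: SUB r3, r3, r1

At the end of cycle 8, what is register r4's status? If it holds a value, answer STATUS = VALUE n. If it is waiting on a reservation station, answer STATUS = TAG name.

STATUS = VALUE 3

cycle 1: issue ADD r3<-Add1 // r0:7,r1:4,r2:7,r3:Add1,r4:4
cycle 2: issue ADD r2<-Add2 // r0:7,r1:4,r2:Add2,r3:Add1,r4:4
cycle 3: CDB Add1=13; issue SUB r0<-Add1 // r0:Add1,r1:4,r2:Add2,r3:13,r4:4
cycle 4: CDB Add2=8; issue ADD r3<-Add2 // r0:Add1,r1:4,r2:8,r3:Add2,r4:4
cycle 5: CDB Add1=-9; issue ADD r4<-Add1 // r0:-9,r1:4,r2:8,r3:Add2,r4:Add1
cycle 6: CDB Add2=12; issue ADD r0<-Add2 // r0:Add2,r1:4,r2:8,r3:12,r4:Add1
cycle 7: stall // r0:Add2,r1:4,r2:8,r3:12,r4:Add1
cycle 8: CDB Add1=3; issue SUB r0<-Add1 // r0:Add1,r1:4,r2:8,r3:12,r4:3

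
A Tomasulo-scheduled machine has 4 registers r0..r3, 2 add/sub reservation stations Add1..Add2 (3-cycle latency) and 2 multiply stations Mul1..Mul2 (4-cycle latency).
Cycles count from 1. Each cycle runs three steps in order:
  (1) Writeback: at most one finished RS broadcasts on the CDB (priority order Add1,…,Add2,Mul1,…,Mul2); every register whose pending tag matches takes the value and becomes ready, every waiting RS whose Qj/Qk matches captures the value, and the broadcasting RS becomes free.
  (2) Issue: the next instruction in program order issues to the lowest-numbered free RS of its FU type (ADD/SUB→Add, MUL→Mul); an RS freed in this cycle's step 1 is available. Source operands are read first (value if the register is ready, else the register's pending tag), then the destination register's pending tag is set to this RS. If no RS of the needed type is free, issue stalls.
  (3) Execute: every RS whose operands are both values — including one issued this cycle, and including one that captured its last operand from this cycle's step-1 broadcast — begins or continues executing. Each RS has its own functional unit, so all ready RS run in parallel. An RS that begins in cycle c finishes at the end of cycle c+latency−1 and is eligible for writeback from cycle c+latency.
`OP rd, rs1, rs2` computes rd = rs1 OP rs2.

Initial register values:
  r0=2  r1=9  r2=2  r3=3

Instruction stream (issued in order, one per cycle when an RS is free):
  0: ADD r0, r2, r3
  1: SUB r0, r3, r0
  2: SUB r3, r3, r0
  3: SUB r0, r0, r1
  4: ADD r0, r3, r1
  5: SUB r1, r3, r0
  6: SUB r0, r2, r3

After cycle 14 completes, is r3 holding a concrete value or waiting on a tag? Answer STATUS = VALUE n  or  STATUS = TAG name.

STATUS = VALUE 5

cycle 1: issue ADD r0<-Add1 // r0:Add1,r1:9,r2:2,r3:3
cycle 2: issue SUB r0<-Add2 // r0:Add2,r1:9,r2:2,r3:3
cycle 3: stall // r0:Add2,r1:9,r2:2,r3:3
cycle 4: CDB Add1=5; issue SUB r3<-Add1 // r0:Add2,r1:9,r2:2,r3:Add1
cycle 5: stall // r0:Add2,r1:9,r2:2,r3:Add1
cycle 6: stall // r0:Add2,r1:9,r2:2,r3:Add1
cycle 7: CDB Add2=-2; issue SUB r0<-Add2 // r0:Add2,r1:9,r2:2,r3:Add1
cycle 8: stall // r0:Add2,r1:9,r2:2,r3:Add1
cycle 9: stall // r0:Add2,r1:9,r2:2,r3:Add1
cycle 10: CDB Add1=5; issue ADD r0<-Add1 // r0:Add1,r1:9,r2:2,r3:5
cycle 11: CDB Add2=-11; issue SUB r1<-Add2 // r0:Add1,r1:Add2,r2:2,r3:5
cycle 12: stall // r0:Add1,r1:Add2,r2:2,r3:5
cycle 13: CDB Add1=14; issue SUB r0<-Add1 // r0:Add1,r1:Add2,r2:2,r3:5
cycle 14: - // r0:Add1,r1:Add2,r2:2,r3:5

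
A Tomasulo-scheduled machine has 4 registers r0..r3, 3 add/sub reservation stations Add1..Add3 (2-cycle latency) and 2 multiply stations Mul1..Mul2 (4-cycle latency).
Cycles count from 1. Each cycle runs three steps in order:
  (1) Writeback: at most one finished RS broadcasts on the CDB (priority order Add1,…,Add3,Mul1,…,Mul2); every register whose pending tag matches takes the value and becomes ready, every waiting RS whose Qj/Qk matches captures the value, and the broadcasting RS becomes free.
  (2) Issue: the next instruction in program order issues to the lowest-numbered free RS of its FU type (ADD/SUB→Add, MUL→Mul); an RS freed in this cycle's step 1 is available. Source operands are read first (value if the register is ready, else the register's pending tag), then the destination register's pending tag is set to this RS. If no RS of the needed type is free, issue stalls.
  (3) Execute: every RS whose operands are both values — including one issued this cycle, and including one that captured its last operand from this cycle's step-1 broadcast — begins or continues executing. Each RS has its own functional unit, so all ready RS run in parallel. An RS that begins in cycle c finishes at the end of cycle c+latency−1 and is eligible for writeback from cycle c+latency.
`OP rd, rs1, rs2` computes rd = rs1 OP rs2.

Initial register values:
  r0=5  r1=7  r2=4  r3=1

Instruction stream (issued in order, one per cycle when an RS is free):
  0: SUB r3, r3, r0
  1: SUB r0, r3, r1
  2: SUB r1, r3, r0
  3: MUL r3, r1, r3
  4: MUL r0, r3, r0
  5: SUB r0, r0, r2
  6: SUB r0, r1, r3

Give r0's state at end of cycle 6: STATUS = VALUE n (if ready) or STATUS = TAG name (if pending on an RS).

STATUS = TAG Add2

cycle 1: issue SUB r3<-Add1 // r0:5,r1:7,r2:4,r3:Add1
cycle 2: issue SUB r0<-Add2 // r0:Add2,r1:7,r2:4,r3:Add1
cycle 3: CDB Add1=-4; issue SUB r1<-Add1 // r0:Add2,r1:Add1,r2:4,r3:-4
cycle 4: issue MUL r3<-Mul1 // r0:Add2,r1:Add1,r2:4,r3:Mul1
cycle 5: CDB Add2=-11; issue MUL r0<-Mul2 // r0:Mul2,r1:Add1,r2:4,r3:Mul1
cycle 6: issue SUB r0<-Add2 // r0:Add2,r1:Add1,r2:4,r3:Mul1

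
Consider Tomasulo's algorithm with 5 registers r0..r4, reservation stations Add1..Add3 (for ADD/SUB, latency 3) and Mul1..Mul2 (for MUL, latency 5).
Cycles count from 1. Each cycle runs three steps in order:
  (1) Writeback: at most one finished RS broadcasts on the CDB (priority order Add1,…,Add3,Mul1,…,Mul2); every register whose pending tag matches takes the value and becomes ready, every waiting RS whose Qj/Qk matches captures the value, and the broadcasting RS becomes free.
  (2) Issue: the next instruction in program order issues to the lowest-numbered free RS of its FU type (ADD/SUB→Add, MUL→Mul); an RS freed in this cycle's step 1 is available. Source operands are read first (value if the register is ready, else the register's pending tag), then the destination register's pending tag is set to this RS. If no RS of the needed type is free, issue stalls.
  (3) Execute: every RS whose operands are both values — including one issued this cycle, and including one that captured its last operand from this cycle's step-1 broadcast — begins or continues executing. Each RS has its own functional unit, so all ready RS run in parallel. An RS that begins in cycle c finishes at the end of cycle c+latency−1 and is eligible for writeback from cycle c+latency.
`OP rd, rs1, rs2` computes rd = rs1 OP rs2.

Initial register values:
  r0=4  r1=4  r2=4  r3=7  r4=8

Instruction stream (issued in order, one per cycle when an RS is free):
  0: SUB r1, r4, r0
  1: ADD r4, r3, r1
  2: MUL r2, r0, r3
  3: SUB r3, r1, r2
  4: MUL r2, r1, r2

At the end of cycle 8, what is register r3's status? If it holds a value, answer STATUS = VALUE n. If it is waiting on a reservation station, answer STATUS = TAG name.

c1: issue SUB r1<-Add1 | r0:4,r1:Add1,r2:4,r3:7,r4:8
c2: issue ADD r4<-Add2 | r0:4,r1:Add1,r2:4,r3:7,r4:Add2
c3: issue MUL r2<-Mul1 | r0:4,r1:Add1,r2:Mul1,r3:7,r4:Add2
c4: CDB Add1=4; issue SUB r3<-Add1 | r0:4,r1:4,r2:Mul1,r3:Add1,r4:Add2
c5: issue MUL r2<-Mul2 | r0:4,r1:4,r2:Mul2,r3:Add1,r4:Add2
c6: - | r0:4,r1:4,r2:Mul2,r3:Add1,r4:Add2
c7: CDB Add2=11 | r0:4,r1:4,r2:Mul2,r3:Add1,r4:11
c8: CDB Mul1=28 | r0:4,r1:4,r2:Mul2,r3:Add1,r4:11

STATUS = TAG Add1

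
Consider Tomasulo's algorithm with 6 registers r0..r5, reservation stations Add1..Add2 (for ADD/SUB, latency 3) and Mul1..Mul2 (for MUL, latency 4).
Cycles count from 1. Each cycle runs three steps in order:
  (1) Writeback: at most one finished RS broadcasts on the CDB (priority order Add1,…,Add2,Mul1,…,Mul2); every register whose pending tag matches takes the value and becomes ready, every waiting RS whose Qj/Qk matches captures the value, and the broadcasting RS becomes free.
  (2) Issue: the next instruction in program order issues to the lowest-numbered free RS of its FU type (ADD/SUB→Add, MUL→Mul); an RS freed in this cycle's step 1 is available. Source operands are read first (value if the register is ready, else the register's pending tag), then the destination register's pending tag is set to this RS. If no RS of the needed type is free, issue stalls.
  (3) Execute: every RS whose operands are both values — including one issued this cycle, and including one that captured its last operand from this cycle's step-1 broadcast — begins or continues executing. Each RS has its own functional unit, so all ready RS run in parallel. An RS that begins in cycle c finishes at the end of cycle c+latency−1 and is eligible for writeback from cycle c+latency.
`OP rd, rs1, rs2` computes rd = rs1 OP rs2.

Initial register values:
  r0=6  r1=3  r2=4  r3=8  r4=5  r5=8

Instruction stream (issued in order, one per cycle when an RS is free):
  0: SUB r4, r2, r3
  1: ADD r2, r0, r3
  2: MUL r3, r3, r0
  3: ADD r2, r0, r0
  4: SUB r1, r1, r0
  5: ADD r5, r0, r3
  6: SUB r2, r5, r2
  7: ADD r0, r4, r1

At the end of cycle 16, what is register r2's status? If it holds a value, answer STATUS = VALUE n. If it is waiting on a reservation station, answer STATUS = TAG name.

  c1: issue SUB r4<-Add1  regs: r0:6,r1:3,r2:4,r3:8,r4:Add1,r5:8
  c2: issue ADD r2<-Add2  regs: r0:6,r1:3,r2:Add2,r3:8,r4:Add1,r5:8
  c3: issue MUL r3<-Mul1  regs: r0:6,r1:3,r2:Add2,r3:Mul1,r4:Add1,r5:8
  c4: CDB Add1=-4; issue ADD r2<-Add1  regs: r0:6,r1:3,r2:Add1,r3:Mul1,r4:-4,r5:8
  c5: CDB Add2=14; issue SUB r1<-Add2  regs: r0:6,r1:Add2,r2:Add1,r3:Mul1,r4:-4,r5:8
  c6: stall  regs: r0:6,r1:Add2,r2:Add1,r3:Mul1,r4:-4,r5:8
  c7: CDB Add1=12; issue ADD r5<-Add1  regs: r0:6,r1:Add2,r2:12,r3:Mul1,r4:-4,r5:Add1
  c8: CDB Add2=-3; issue SUB r2<-Add2  regs: r0:6,r1:-3,r2:Add2,r3:Mul1,r4:-4,r5:Add1
  c9: CDB Mul1=48; stall  regs: r0:6,r1:-3,r2:Add2,r3:48,r4:-4,r5:Add1
  c10: stall  regs: r0:6,r1:-3,r2:Add2,r3:48,r4:-4,r5:Add1
  c11: stall  regs: r0:6,r1:-3,r2:Add2,r3:48,r4:-4,r5:Add1
  c12: CDB Add1=54; issue ADD r0<-Add1  regs: r0:Add1,r1:-3,r2:Add2,r3:48,r4:-4,r5:54
  c13: -  regs: r0:Add1,r1:-3,r2:Add2,r3:48,r4:-4,r5:54
  c14: -  regs: r0:Add1,r1:-3,r2:Add2,r3:48,r4:-4,r5:54
  c15: CDB Add1=-7  regs: r0:-7,r1:-3,r2:Add2,r3:48,r4:-4,r5:54
  c16: CDB Add2=42  regs: r0:-7,r1:-3,r2:42,r3:48,r4:-4,r5:54

STATUS = VALUE 42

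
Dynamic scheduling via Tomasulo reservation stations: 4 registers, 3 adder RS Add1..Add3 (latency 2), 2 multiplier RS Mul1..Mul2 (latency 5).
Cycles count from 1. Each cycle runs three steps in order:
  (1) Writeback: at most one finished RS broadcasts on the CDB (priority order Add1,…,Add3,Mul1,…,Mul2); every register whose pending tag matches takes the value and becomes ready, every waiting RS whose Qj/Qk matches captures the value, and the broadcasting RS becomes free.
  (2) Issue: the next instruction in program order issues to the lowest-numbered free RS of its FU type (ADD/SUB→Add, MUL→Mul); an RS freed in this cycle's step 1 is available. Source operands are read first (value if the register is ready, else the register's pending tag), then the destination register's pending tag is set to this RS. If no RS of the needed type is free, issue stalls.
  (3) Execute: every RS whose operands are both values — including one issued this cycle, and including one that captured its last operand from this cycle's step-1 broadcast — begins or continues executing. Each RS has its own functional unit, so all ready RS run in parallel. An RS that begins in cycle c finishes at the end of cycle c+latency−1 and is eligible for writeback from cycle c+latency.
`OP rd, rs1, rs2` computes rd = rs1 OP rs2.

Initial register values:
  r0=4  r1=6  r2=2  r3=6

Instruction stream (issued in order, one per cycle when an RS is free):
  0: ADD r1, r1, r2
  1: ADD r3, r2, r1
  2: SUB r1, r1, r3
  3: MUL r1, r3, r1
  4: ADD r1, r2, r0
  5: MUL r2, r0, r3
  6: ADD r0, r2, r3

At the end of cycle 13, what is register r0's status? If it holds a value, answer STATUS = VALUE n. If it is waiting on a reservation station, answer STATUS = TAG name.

STATUS = VALUE 50

  c1: issue ADD r1<-Add1  regs: r0:4,r1:Add1,r2:2,r3:6
  c2: issue ADD r3<-Add2  regs: r0:4,r1:Add1,r2:2,r3:Add2
  c3: CDB Add1=8; issue SUB r1<-Add1  regs: r0:4,r1:Add1,r2:2,r3:Add2
  c4: issue MUL r1<-Mul1  regs: r0:4,r1:Mul1,r2:2,r3:Add2
  c5: CDB Add2=10; issue ADD r1<-Add2  regs: r0:4,r1:Add2,r2:2,r3:10
  c6: issue MUL r2<-Mul2  regs: r0:4,r1:Add2,r2:Mul2,r3:10
  c7: CDB Add1=-2; issue ADD r0<-Add1  regs: r0:Add1,r1:Add2,r2:Mul2,r3:10
  c8: CDB Add2=6  regs: r0:Add1,r1:6,r2:Mul2,r3:10
  c9: -  regs: r0:Add1,r1:6,r2:Mul2,r3:10
  c10: -  regs: r0:Add1,r1:6,r2:Mul2,r3:10
  c11: CDB Mul2=40  regs: r0:Add1,r1:6,r2:40,r3:10
  c12: CDB Mul1=-20  regs: r0:Add1,r1:6,r2:40,r3:10
  c13: CDB Add1=50  regs: r0:50,r1:6,r2:40,r3:10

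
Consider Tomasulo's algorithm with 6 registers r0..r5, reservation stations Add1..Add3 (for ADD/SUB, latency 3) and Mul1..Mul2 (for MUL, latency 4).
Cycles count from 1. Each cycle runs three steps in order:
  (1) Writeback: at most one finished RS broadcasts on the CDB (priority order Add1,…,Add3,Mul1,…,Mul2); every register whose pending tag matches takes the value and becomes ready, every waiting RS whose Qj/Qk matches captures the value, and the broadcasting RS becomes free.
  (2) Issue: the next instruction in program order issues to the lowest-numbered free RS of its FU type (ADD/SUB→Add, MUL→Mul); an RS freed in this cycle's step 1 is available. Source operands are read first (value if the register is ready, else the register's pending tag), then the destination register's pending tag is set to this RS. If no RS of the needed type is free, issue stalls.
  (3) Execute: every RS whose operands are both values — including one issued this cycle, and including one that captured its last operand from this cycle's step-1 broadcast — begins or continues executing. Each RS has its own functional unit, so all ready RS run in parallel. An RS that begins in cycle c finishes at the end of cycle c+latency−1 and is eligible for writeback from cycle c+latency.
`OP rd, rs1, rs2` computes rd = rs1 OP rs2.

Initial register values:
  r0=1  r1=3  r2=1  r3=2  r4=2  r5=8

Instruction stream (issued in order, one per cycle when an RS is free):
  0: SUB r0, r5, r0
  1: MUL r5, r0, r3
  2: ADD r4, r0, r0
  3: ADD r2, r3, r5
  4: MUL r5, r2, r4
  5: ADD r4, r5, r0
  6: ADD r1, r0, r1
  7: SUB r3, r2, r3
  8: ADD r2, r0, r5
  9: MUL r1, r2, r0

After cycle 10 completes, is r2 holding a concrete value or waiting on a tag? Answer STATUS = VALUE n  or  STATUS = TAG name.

c1: issue SUB r0<-Add1 | r0:Add1,r1:3,r2:1,r3:2,r4:2,r5:8
c2: issue MUL r5<-Mul1 | r0:Add1,r1:3,r2:1,r3:2,r4:2,r5:Mul1
c3: issue ADD r4<-Add2 | r0:Add1,r1:3,r2:1,r3:2,r4:Add2,r5:Mul1
c4: CDB Add1=7; issue ADD r2<-Add1 | r0:7,r1:3,r2:Add1,r3:2,r4:Add2,r5:Mul1
c5: issue MUL r5<-Mul2 | r0:7,r1:3,r2:Add1,r3:2,r4:Add2,r5:Mul2
c6: issue ADD r4<-Add3 | r0:7,r1:3,r2:Add1,r3:2,r4:Add3,r5:Mul2
c7: CDB Add2=14; issue ADD r1<-Add2 | r0:7,r1:Add2,r2:Add1,r3:2,r4:Add3,r5:Mul2
c8: CDB Mul1=14; stall | r0:7,r1:Add2,r2:Add1,r3:2,r4:Add3,r5:Mul2
c9: stall | r0:7,r1:Add2,r2:Add1,r3:2,r4:Add3,r5:Mul2
c10: CDB Add2=10; issue SUB r3<-Add2 | r0:7,r1:10,r2:Add1,r3:Add2,r4:Add3,r5:Mul2

STATUS = TAG Add1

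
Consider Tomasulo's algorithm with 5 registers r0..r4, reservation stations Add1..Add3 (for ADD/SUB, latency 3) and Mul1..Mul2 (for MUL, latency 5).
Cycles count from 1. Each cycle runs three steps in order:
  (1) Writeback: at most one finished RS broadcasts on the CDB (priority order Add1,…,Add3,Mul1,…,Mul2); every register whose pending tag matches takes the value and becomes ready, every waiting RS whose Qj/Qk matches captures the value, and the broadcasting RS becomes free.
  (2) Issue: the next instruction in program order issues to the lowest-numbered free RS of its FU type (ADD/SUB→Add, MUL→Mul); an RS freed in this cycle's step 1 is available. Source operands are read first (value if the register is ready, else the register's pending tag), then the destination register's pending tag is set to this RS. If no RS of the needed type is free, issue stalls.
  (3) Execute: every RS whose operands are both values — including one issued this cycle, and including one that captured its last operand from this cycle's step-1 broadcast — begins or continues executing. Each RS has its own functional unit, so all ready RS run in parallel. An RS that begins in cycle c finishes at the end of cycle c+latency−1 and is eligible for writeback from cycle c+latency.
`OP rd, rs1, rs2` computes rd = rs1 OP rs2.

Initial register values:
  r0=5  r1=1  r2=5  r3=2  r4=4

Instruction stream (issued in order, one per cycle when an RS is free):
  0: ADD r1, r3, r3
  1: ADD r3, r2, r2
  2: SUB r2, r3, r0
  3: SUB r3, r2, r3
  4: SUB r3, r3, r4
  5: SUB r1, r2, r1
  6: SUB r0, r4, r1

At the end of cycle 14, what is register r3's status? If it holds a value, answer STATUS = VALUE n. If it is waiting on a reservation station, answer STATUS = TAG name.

  c1: issue ADD r1<-Add1  regs: r0:5,r1:Add1,r2:5,r3:2,r4:4
  c2: issue ADD r3<-Add2  regs: r0:5,r1:Add1,r2:5,r3:Add2,r4:4
  c3: issue SUB r2<-Add3  regs: r0:5,r1:Add1,r2:Add3,r3:Add2,r4:4
  c4: CDB Add1=4; issue SUB r3<-Add1  regs: r0:5,r1:4,r2:Add3,r3:Add1,r4:4
  c5: CDB Add2=10; issue SUB r3<-Add2  regs: r0:5,r1:4,r2:Add3,r3:Add2,r4:4
  c6: stall  regs: r0:5,r1:4,r2:Add3,r3:Add2,r4:4
  c7: stall  regs: r0:5,r1:4,r2:Add3,r3:Add2,r4:4
  c8: CDB Add3=5; issue SUB r1<-Add3  regs: r0:5,r1:Add3,r2:5,r3:Add2,r4:4
  c9: stall  regs: r0:5,r1:Add3,r2:5,r3:Add2,r4:4
  c10: stall  regs: r0:5,r1:Add3,r2:5,r3:Add2,r4:4
  c11: CDB Add1=-5; issue SUB r0<-Add1  regs: r0:Add1,r1:Add3,r2:5,r3:Add2,r4:4
  c12: CDB Add3=1  regs: r0:Add1,r1:1,r2:5,r3:Add2,r4:4
  c13: -  regs: r0:Add1,r1:1,r2:5,r3:Add2,r4:4
  c14: CDB Add2=-9  regs: r0:Add1,r1:1,r2:5,r3:-9,r4:4

STATUS = VALUE -9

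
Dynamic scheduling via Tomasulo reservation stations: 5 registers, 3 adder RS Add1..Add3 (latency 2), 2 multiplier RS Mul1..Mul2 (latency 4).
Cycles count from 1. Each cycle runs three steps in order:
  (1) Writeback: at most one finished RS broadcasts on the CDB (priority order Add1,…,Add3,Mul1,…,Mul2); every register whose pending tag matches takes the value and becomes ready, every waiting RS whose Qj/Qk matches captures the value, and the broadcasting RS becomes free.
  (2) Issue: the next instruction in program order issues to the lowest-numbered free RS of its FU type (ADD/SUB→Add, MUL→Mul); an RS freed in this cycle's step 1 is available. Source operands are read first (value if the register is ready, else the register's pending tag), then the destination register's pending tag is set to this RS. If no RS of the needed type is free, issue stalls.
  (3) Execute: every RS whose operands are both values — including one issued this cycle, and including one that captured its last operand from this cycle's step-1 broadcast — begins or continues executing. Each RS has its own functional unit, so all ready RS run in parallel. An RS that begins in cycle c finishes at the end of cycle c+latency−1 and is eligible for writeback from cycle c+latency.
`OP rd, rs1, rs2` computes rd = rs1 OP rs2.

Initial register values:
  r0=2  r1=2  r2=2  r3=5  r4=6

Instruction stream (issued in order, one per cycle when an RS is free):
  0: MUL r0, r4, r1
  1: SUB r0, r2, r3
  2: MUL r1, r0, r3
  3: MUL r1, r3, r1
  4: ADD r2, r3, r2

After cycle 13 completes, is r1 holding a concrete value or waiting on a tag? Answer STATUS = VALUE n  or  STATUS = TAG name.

  c1: issue MUL r0<-Mul1  regs: r0:Mul1,r1:2,r2:2,r3:5,r4:6
  c2: issue SUB r0<-Add1  regs: r0:Add1,r1:2,r2:2,r3:5,r4:6
  c3: issue MUL r1<-Mul2  regs: r0:Add1,r1:Mul2,r2:2,r3:5,r4:6
  c4: CDB Add1=-3; stall  regs: r0:-3,r1:Mul2,r2:2,r3:5,r4:6
  c5: CDB Mul1=12; issue MUL r1<-Mul1  regs: r0:-3,r1:Mul1,r2:2,r3:5,r4:6
  c6: issue ADD r2<-Add1  regs: r0:-3,r1:Mul1,r2:Add1,r3:5,r4:6
  c7: -  regs: r0:-3,r1:Mul1,r2:Add1,r3:5,r4:6
  c8: CDB Add1=7  regs: r0:-3,r1:Mul1,r2:7,r3:5,r4:6
  c9: CDB Mul2=-15  regs: r0:-3,r1:Mul1,r2:7,r3:5,r4:6
  c10: -  regs: r0:-3,r1:Mul1,r2:7,r3:5,r4:6
  c11: -  regs: r0:-3,r1:Mul1,r2:7,r3:5,r4:6
  c12: -  regs: r0:-3,r1:Mul1,r2:7,r3:5,r4:6
  c13: CDB Mul1=-75  regs: r0:-3,r1:-75,r2:7,r3:5,r4:6

STATUS = VALUE -75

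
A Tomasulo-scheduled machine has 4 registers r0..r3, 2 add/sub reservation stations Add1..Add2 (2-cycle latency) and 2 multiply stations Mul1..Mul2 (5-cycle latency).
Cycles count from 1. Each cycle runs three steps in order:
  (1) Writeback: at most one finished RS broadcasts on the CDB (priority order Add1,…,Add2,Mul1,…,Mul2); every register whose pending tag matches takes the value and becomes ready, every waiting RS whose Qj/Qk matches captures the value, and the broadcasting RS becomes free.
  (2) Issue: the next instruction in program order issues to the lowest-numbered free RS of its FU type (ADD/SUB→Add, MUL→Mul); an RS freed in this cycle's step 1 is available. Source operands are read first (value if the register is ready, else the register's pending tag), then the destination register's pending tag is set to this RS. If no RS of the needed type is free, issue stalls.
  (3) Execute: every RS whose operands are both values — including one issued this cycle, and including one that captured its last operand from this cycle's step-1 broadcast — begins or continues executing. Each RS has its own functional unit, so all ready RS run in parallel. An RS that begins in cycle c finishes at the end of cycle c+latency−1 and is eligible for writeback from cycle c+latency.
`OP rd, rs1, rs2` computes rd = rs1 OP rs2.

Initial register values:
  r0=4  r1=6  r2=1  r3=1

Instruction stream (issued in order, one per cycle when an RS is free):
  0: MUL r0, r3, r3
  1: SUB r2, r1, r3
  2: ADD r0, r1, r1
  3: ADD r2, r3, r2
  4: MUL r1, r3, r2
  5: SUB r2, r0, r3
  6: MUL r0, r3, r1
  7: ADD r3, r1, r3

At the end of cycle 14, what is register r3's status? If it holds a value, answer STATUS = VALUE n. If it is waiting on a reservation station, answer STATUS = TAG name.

cycle 1: issue MUL r0<-Mul1 // r0:Mul1,r1:6,r2:1,r3:1
cycle 2: issue SUB r2<-Add1 // r0:Mul1,r1:6,r2:Add1,r3:1
cycle 3: issue ADD r0<-Add2 // r0:Add2,r1:6,r2:Add1,r3:1
cycle 4: CDB Add1=5; issue ADD r2<-Add1 // r0:Add2,r1:6,r2:Add1,r3:1
cycle 5: CDB Add2=12; issue MUL r1<-Mul2 // r0:12,r1:Mul2,r2:Add1,r3:1
cycle 6: CDB Add1=6; issue SUB r2<-Add1 // r0:12,r1:Mul2,r2:Add1,r3:1
cycle 7: CDB Mul1=1; issue MUL r0<-Mul1 // r0:Mul1,r1:Mul2,r2:Add1,r3:1
cycle 8: CDB Add1=11; issue ADD r3<-Add1 // r0:Mul1,r1:Mul2,r2:11,r3:Add1
cycle 9: - // r0:Mul1,r1:Mul2,r2:11,r3:Add1
cycle 10: - // r0:Mul1,r1:Mul2,r2:11,r3:Add1
cycle 11: CDB Mul2=6 // r0:Mul1,r1:6,r2:11,r3:Add1
cycle 12: - // r0:Mul1,r1:6,r2:11,r3:Add1
cycle 13: CDB Add1=7 // r0:Mul1,r1:6,r2:11,r3:7
cycle 14: - // r0:Mul1,r1:6,r2:11,r3:7

STATUS = VALUE 7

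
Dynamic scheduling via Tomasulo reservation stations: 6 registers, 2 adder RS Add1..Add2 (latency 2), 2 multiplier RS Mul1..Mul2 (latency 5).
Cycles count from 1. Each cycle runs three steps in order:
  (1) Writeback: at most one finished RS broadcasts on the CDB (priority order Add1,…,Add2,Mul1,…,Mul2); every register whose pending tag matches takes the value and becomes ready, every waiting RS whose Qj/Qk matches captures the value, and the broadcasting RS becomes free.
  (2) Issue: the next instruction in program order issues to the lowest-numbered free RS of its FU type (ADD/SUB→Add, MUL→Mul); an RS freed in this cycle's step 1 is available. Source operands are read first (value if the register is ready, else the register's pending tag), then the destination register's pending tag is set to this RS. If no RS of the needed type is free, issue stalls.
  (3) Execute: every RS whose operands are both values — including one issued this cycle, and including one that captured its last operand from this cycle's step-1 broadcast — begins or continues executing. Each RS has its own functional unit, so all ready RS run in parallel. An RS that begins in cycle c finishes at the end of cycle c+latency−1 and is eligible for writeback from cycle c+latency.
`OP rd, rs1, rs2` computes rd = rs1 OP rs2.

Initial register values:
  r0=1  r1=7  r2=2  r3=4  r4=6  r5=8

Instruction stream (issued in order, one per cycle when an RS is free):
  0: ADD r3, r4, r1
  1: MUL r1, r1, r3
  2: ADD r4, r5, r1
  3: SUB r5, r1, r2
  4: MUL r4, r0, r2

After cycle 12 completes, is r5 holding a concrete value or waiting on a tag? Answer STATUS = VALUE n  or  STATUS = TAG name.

STATUS = VALUE 89

cycle 1: issue ADD r3<-Add1 // r0:1,r1:7,r2:2,r3:Add1,r4:6,r5:8
cycle 2: issue MUL r1<-Mul1 // r0:1,r1:Mul1,r2:2,r3:Add1,r4:6,r5:8
cycle 3: CDB Add1=13; issue ADD r4<-Add1 // r0:1,r1:Mul1,r2:2,r3:13,r4:Add1,r5:8
cycle 4: issue SUB r5<-Add2 // r0:1,r1:Mul1,r2:2,r3:13,r4:Add1,r5:Add2
cycle 5: issue MUL r4<-Mul2 // r0:1,r1:Mul1,r2:2,r3:13,r4:Mul2,r5:Add2
cycle 6: - // r0:1,r1:Mul1,r2:2,r3:13,r4:Mul2,r5:Add2
cycle 7: - // r0:1,r1:Mul1,r2:2,r3:13,r4:Mul2,r5:Add2
cycle 8: CDB Mul1=91 // r0:1,r1:91,r2:2,r3:13,r4:Mul2,r5:Add2
cycle 9: - // r0:1,r1:91,r2:2,r3:13,r4:Mul2,r5:Add2
cycle 10: CDB Add1=99 // r0:1,r1:91,r2:2,r3:13,r4:Mul2,r5:Add2
cycle 11: CDB Add2=89 // r0:1,r1:91,r2:2,r3:13,r4:Mul2,r5:89
cycle 12: CDB Mul2=2 // r0:1,r1:91,r2:2,r3:13,r4:2,r5:89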